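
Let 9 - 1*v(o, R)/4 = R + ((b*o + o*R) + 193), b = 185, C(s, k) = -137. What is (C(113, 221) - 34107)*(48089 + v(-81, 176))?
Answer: -5602763572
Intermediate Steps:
v(o, R) = -736 - 740*o - 4*R - 4*R*o (v(o, R) = 36 - 4*(R + ((185*o + o*R) + 193)) = 36 - 4*(R + ((185*o + R*o) + 193)) = 36 - 4*(R + (193 + 185*o + R*o)) = 36 - 4*(193 + R + 185*o + R*o) = 36 + (-772 - 740*o - 4*R - 4*R*o) = -736 - 740*o - 4*R - 4*R*o)
(C(113, 221) - 34107)*(48089 + v(-81, 176)) = (-137 - 34107)*(48089 + (-736 - 740*(-81) - 4*176 - 4*176*(-81))) = -34244*(48089 + (-736 + 59940 - 704 + 57024)) = -34244*(48089 + 115524) = -34244*163613 = -5602763572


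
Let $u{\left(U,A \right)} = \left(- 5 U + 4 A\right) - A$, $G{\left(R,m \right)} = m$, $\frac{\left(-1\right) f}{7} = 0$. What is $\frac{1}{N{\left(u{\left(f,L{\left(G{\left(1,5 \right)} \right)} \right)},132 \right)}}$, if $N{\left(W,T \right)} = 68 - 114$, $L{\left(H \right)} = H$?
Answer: $- \frac{1}{46} \approx -0.021739$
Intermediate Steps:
$f = 0$ ($f = \left(-7\right) 0 = 0$)
$u{\left(U,A \right)} = - 5 U + 3 A$
$N{\left(W,T \right)} = -46$
$\frac{1}{N{\left(u{\left(f,L{\left(G{\left(1,5 \right)} \right)} \right)},132 \right)}} = \frac{1}{-46} = - \frac{1}{46}$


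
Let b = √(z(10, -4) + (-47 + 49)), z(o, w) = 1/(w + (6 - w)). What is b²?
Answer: 13/6 ≈ 2.1667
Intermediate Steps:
z(o, w) = ⅙ (z(o, w) = 1/6 = ⅙)
b = √78/6 (b = √(⅙ + (-47 + 49)) = √(⅙ + 2) = √(13/6) = √78/6 ≈ 1.4720)
b² = (√78/6)² = 13/6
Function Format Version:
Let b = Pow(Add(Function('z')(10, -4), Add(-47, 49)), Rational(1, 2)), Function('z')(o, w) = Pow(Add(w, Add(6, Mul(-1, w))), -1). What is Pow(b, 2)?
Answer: Rational(13, 6) ≈ 2.1667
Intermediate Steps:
Function('z')(o, w) = Rational(1, 6) (Function('z')(o, w) = Pow(6, -1) = Rational(1, 6))
b = Mul(Rational(1, 6), Pow(78, Rational(1, 2))) (b = Pow(Add(Rational(1, 6), Add(-47, 49)), Rational(1, 2)) = Pow(Add(Rational(1, 6), 2), Rational(1, 2)) = Pow(Rational(13, 6), Rational(1, 2)) = Mul(Rational(1, 6), Pow(78, Rational(1, 2))) ≈ 1.4720)
Pow(b, 2) = Pow(Mul(Rational(1, 6), Pow(78, Rational(1, 2))), 2) = Rational(13, 6)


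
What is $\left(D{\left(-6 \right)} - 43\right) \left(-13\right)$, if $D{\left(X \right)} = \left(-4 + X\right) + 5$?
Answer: $624$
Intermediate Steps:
$D{\left(X \right)} = 1 + X$
$\left(D{\left(-6 \right)} - 43\right) \left(-13\right) = \left(\left(1 - 6\right) - 43\right) \left(-13\right) = \left(-5 - 43\right) \left(-13\right) = \left(-48\right) \left(-13\right) = 624$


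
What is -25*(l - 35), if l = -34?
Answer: 1725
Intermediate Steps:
-25*(l - 35) = -25*(-34 - 35) = -25*(-69) = 1725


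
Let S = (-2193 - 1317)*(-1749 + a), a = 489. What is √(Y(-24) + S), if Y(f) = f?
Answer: 4*√276411 ≈ 2103.0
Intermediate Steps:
S = 4422600 (S = (-2193 - 1317)*(-1749 + 489) = -3510*(-1260) = 4422600)
√(Y(-24) + S) = √(-24 + 4422600) = √4422576 = 4*√276411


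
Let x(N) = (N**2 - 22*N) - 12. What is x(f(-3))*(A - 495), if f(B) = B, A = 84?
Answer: -25893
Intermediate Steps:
x(N) = -12 + N**2 - 22*N
x(f(-3))*(A - 495) = (-12 + (-3)**2 - 22*(-3))*(84 - 495) = (-12 + 9 + 66)*(-411) = 63*(-411) = -25893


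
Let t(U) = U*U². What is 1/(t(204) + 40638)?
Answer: 1/8530302 ≈ 1.1723e-7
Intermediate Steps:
t(U) = U³
1/(t(204) + 40638) = 1/(204³ + 40638) = 1/(8489664 + 40638) = 1/8530302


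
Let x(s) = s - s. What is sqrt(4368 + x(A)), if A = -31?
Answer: 4*sqrt(273) ≈ 66.091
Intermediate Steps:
x(s) = 0
sqrt(4368 + x(A)) = sqrt(4368 + 0) = sqrt(4368) = 4*sqrt(273)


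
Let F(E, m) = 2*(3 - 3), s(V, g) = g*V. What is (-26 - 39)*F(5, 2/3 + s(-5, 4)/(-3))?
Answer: 0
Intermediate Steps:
s(V, g) = V*g
F(E, m) = 0 (F(E, m) = 2*0 = 0)
(-26 - 39)*F(5, 2/3 + s(-5, 4)/(-3)) = (-26 - 39)*0 = -65*0 = 0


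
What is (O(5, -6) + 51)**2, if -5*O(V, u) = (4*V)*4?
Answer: 1225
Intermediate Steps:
O(V, u) = -16*V/5 (O(V, u) = -4*V*4/5 = -16*V/5)
(O(5, -6) + 51)**2 = (-16/5*5 + 51)**2 = (-16 + 51)**2 = 35**2 = 1225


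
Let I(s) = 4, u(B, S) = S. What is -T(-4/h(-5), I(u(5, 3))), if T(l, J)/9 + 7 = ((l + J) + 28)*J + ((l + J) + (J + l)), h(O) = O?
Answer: -6021/5 ≈ -1204.2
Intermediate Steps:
T(l, J) = -63 + 18*J + 18*l + 9*J*(28 + J + l) (T(l, J) = -63 + 9*(((l + J) + 28)*J + ((l + J) + (J + l))) = -63 + 9*(((J + l) + 28)*J + ((J + l) + (J + l))) = -63 + 9*((28 + J + l)*J + (2*J + 2*l)) = -63 + 9*(J*(28 + J + l) + (2*J + 2*l)) = -63 + 9*(2*J + 2*l + J*(28 + J + l)) = -63 + (18*J + 18*l + 9*J*(28 + J + l)) = -63 + 18*J + 18*l + 9*J*(28 + J + l))
-T(-4/h(-5), I(u(5, 3))) = -(-63 + 9*4² + 18*(-4/(-5)) + 270*4 + 9*4*(-4/(-5))) = -(-63 + 9*16 + 18*(-4*(-⅕)) + 1080 + 9*4*(-4*(-⅕))) = -(-63 + 144 + 18*(⅘) + 1080 + 9*4*(⅘)) = -(-63 + 144 + 72/5 + 1080 + 144/5) = -1*6021/5 = -6021/5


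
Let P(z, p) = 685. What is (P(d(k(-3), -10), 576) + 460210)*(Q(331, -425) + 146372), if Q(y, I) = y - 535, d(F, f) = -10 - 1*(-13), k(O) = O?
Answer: 67368100360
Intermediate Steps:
d(F, f) = 3 (d(F, f) = -10 + 13 = 3)
Q(y, I) = -535 + y
(P(d(k(-3), -10), 576) + 460210)*(Q(331, -425) + 146372) = (685 + 460210)*((-535 + 331) + 146372) = 460895*(-204 + 146372) = 460895*146168 = 67368100360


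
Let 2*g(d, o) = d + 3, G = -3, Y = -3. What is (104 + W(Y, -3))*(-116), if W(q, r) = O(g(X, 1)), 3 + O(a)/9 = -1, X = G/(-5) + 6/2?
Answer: -7888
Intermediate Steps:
X = 18/5 (X = -3/(-5) + 6/2 = -3*(-⅕) + 6*(½) = ⅗ + 3 = 18/5 ≈ 3.6000)
g(d, o) = 3/2 + d/2 (g(d, o) = (d + 3)/2 = (3 + d)/2 = 3/2 + d/2)
O(a) = -36 (O(a) = -27 + 9*(-1) = -27 - 9 = -36)
W(q, r) = -36
(104 + W(Y, -3))*(-116) = (104 - 36)*(-116) = 68*(-116) = -7888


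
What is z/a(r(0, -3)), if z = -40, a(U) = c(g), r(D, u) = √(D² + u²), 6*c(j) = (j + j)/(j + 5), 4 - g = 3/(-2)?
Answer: -2520/11 ≈ -229.09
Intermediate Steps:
g = 11/2 (g = 4 - 3/(-2) = 4 - 3*(-1)/2 = 4 - 1*(-3/2) = 4 + 3/2 = 11/2 ≈ 5.5000)
c(j) = j/(3*(5 + j)) (c(j) = ((j + j)/(j + 5))/6 = ((2*j)/(5 + j))/6 = (2*j/(5 + j))/6 = j/(3*(5 + j)))
a(U) = 11/63 (a(U) = (⅓)*(11/2)/(5 + 11/2) = (⅓)*(11/2)/(21/2) = (⅓)*(11/2)*(2/21) = 11/63)
z/a(r(0, -3)) = -40/11/63 = -40*63/11 = -2520/11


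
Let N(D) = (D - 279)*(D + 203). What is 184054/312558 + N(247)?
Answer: -2250325573/156279 ≈ -14399.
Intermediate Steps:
N(D) = (-279 + D)*(203 + D)
184054/312558 + N(247) = 184054/312558 + (-56637 + 247² - 76*247) = 184054*(1/312558) + (-56637 + 61009 - 18772) = 92027/156279 - 14400 = -2250325573/156279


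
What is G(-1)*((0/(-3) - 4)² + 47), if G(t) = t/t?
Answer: 63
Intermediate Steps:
G(t) = 1
G(-1)*((0/(-3) - 4)² + 47) = 1*((0/(-3) - 4)² + 47) = 1*((0*(-⅓) - 4)² + 47) = 1*((0 - 4)² + 47) = 1*((-4)² + 47) = 1*(16 + 47) = 1*63 = 63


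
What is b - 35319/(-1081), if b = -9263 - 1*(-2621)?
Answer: -7144683/1081 ≈ -6609.3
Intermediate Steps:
b = -6642 (b = -9263 + 2621 = -6642)
b - 35319/(-1081) = -6642 - 35319/(-1081) = -6642 - 35319*(-1/1081) = -6642 + 35319/1081 = -7144683/1081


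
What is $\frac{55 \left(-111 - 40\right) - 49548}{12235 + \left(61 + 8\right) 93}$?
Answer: $- \frac{57853}{18652} \approx -3.1017$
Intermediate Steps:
$\frac{55 \left(-111 - 40\right) - 49548}{12235 + \left(61 + 8\right) 93} = \frac{55 \left(-151\right) - 49548}{12235 + 69 \cdot 93} = \frac{-8305 - 49548}{12235 + 6417} = - \frac{57853}{18652}$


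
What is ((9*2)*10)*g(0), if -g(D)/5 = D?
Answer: 0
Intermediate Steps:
g(D) = -5*D
((9*2)*10)*g(0) = ((9*2)*10)*(-5*0) = (18*10)*0 = 180*0 = 0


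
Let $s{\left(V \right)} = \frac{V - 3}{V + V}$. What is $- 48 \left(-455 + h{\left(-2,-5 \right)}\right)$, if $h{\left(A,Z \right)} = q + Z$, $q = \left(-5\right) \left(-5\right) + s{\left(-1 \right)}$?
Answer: $20784$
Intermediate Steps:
$s{\left(V \right)} = \frac{-3 + V}{2 V}$
$q = 27$ ($q = \left(-5\right) \left(-5\right) + \frac{-3 - 1}{2 \left(-1\right)} = 25 + \frac{1}{2} \left(-1\right) \left(-4\right) = 25 + 2 = 27$)
$h{\left(A,Z \right)} = 27 + Z$
$- 48 \left(-455 + h{\left(-2,-5 \right)}\right) = - 48 \left(-455 + \left(27 - 5\right)\right) = - 48 \left(-455 + 22\right) = \left(-48\right) \left(-433\right) = 20784$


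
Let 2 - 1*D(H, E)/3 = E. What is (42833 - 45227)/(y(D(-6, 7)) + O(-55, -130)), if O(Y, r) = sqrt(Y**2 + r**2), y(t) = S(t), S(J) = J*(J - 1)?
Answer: -114912/7535 + 2394*sqrt(797)/7535 ≈ -6.2809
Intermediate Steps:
D(H, E) = 6 - 3*E
S(J) = J*(-1 + J)
y(t) = t*(-1 + t)
(42833 - 45227)/(y(D(-6, 7)) + O(-55, -130)) = (42833 - 45227)/((6 - 3*7)*(-1 + (6 - 3*7)) + sqrt((-55)**2 + (-130)**2)) = -2394/((6 - 21)*(-1 + (6 - 21)) + sqrt(3025 + 16900)) = -2394/(-15*(-1 - 15) + sqrt(19925)) = -2394/(-15*(-16) + 5*sqrt(797)) = -2394/(240 + 5*sqrt(797))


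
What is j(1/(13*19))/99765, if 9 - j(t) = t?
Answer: 2222/24641955 ≈ 9.0171e-5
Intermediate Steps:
j(t) = 9 - t
j(1/(13*19))/99765 = (9 - 1/(13*19))/99765 = (9 - 1/247)*(1/99765) = (2222/247)*(1/99765) = 2222/24641955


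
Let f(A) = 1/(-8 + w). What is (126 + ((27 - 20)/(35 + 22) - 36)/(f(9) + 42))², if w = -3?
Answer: 10813620597649/690480729 ≈ 15661.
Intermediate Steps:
f(A) = -1/11 (f(A) = 1/(-8 - 3) = 1/(-11) = -1/11)
(126 + ((27 - 20)/(35 + 22) - 36)/(f(9) + 42))² = (126 + ((27 - 20)/(35 + 22) - 36)/(-1/11 + 42))² = (126 + (7/57 - 36)/(461/11))² = (126 + (7*(1/57) - 36)*(11/461))² = (126 + (7/57 - 36)*(11/461))² = (126 - 2045/57*11/461)² = (126 - 22495/26277)² = (3288407/26277)² = 10813620597649/690480729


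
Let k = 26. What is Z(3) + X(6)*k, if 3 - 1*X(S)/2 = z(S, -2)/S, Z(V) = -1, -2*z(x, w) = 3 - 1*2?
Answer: 478/3 ≈ 159.33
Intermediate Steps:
z(x, w) = -½ (z(x, w) = -(3 - 1*2)/2 = -(3 - 2)/2 = -½*1 = -½)
X(S) = 6 + 1/S (X(S) = 6 - (-1)/S = 6 + 1/S)
Z(3) + X(6)*k = -1 + (6 + 1/6)*26 = -1 + (6 + ⅙)*26 = -1 + (37/6)*26 = -1 + 481/3 = 478/3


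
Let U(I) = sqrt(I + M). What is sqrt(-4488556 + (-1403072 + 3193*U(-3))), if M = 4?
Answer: I*sqrt(5888435) ≈ 2426.6*I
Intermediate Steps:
U(I) = sqrt(4 + I) (U(I) = sqrt(I + 4) = sqrt(4 + I))
sqrt(-4488556 + (-1403072 + 3193*U(-3))) = sqrt(-4488556 + (-1403072 + 3193*sqrt(4 - 3))) = sqrt(-4488556 + (-1403072 + 3193*sqrt(1))) = sqrt(-4488556 + (-1403072 + 3193*1)) = sqrt(-4488556 + (-1403072 + 3193)) = sqrt(-4488556 - 1399879) = sqrt(-5888435) = I*sqrt(5888435)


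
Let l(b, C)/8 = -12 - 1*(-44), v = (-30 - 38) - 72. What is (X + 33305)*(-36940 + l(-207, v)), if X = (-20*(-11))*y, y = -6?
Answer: -1173337740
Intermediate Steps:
v = -140 (v = -68 - 72 = -140)
l(b, C) = 256 (l(b, C) = 8*(-12 - 1*(-44)) = 8*(-12 + 44) = 8*32 = 256)
X = -1320 (X = -20*(-11)*(-6) = 220*(-6) = -1320)
(X + 33305)*(-36940 + l(-207, v)) = (-1320 + 33305)*(-36940 + 256) = 31985*(-36684) = -1173337740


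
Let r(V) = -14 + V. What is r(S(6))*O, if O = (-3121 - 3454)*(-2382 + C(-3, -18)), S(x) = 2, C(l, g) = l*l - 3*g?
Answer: -182969100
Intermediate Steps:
C(l, g) = l**2 - 3*g
O = 15247425 (O = (-3121 - 3454)*(-2382 + ((-3)**2 - 3*(-18))) = -6575*(-2382 + (9 + 54)) = -6575*(-2382 + 63) = -6575*(-2319) = 15247425)
r(S(6))*O = (-14 + 2)*15247425 = -12*15247425 = -182969100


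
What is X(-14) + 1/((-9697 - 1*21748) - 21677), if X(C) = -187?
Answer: -9933815/53122 ≈ -187.00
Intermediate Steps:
X(-14) + 1/((-9697 - 1*21748) - 21677) = -187 + 1/((-9697 - 1*21748) - 21677) = -187 + 1/((-9697 - 21748) - 21677) = -187 + 1/(-31445 - 21677) = -187 + 1/(-53122) = -187 - 1/53122 = -9933815/53122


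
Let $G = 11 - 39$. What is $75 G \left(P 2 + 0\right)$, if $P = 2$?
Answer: $-8400$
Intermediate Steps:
$G = -28$
$75 G \left(P 2 + 0\right) = 75 \left(-28\right) \left(2 \cdot 2 + 0\right) = - 2100 \left(4 + 0\right) = \left(-2100\right) 4 = -8400$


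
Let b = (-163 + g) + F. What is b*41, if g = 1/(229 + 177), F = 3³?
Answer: -2263815/406 ≈ -5575.9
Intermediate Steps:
F = 27
g = 1/406 ≈ 0.0024631
b = -55215/406 (b = (-163 + 1/406) + 27 = -66177/406 + 27 = -55215/406 ≈ -136.00)
b*41 = -55215/406*41 = -2263815/406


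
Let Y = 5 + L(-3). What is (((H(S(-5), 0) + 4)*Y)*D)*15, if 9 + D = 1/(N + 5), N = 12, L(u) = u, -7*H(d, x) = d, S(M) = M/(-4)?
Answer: -121980/119 ≈ -1025.0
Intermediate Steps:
S(M) = -M/4 (S(M) = M*(-¼) = -M/4)
H(d, x) = -d/7
Y = 2 (Y = 5 - 3 = 2)
D = -152/17 (D = -9 + 1/(12 + 5) = -9 + 1/17 = -152/17 ≈ -8.9412)
(((H(S(-5), 0) + 4)*Y)*D)*15 = (((-(-1)*(-5)/28 + 4)*2)*(-152/17))*15 = (((-⅐*5/4 + 4)*2)*(-152/17))*15 = (((-5/28 + 4)*2)*(-152/17))*15 = (((107/28)*2)*(-152/17))*15 = ((107/14)*(-152/17))*15 = -8132/119*15 = -121980/119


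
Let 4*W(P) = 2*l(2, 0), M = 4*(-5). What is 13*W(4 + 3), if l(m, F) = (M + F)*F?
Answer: 0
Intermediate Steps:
M = -20
l(m, F) = F*(-20 + F) (l(m, F) = (-20 + F)*F = F*(-20 + F))
W(P) = 0 (W(P) = (2*(0*(-20 + 0)))/4 = (2*(0*(-20)))/4 = (2*0)/4 = (¼)*0 = 0)
13*W(4 + 3) = 13*0 = 0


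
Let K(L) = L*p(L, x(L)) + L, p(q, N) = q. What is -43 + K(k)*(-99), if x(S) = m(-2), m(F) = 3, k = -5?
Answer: -2023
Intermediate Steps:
x(S) = 3
K(L) = L + L**2 (K(L) = L*L + L = L**2 + L = L + L**2)
-43 + K(k)*(-99) = -43 - 5*(1 - 5)*(-99) = -43 - 5*(-4)*(-99) = -43 + 20*(-99) = -43 - 1980 = -2023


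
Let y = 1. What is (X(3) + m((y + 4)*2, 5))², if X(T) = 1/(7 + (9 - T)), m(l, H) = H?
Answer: 4356/169 ≈ 25.775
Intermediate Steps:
X(T) = 1/(16 - T)
(X(3) + m((y + 4)*2, 5))² = (-1/(-16 + 3) + 5)² = (-1/(-13) + 5)² = (-1*(-1/13) + 5)² = (1/13 + 5)² = (66/13)² = 4356/169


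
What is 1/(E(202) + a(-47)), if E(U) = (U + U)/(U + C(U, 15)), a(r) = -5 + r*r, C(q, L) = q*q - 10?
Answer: 10249/22588897 ≈ 0.00045372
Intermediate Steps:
C(q, L) = -10 + q**2 (C(q, L) = q**2 - 10 = -10 + q**2)
a(r) = -5 + r**2
E(U) = 2*U/(-10 + U + U**2) (E(U) = (U + U)/(U + (-10 + U**2)) = (2*U)/(-10 + U + U**2) = 2*U/(-10 + U + U**2))
1/(E(202) + a(-47)) = 1/(2*202/(-10 + 202 + 202**2) + (-5 + (-47)**2)) = 1/(2*202/(-10 + 202 + 40804) + (-5 + 2209)) = 1/(2*202/40996 + 2204) = 1/(2*202*(1/40996) + 2204) = 1/(101/10249 + 2204) = 1/(22588897/10249) = 10249/22588897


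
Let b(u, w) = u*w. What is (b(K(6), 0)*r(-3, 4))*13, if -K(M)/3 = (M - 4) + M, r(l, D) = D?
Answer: 0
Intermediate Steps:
K(M) = 12 - 6*M (K(M) = -3*((M - 4) + M) = -3*((-4 + M) + M) = -3*(-4 + 2*M) = 12 - 6*M)
(b(K(6), 0)*r(-3, 4))*13 = (((12 - 6*6)*0)*4)*13 = (((12 - 36)*0)*4)*13 = (-24*0*4)*13 = (0*4)*13 = 0*13 = 0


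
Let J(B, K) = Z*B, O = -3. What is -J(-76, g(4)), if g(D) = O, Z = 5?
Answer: 380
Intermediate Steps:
g(D) = -3
J(B, K) = 5*B
-J(-76, g(4)) = -5*(-76) = -1*(-380) = 380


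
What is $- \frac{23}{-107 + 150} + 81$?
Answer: $\frac{3460}{43} \approx 80.465$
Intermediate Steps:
$- \frac{23}{-107 + 150} + 81 = - \frac{23}{43} + 81 = \frac{3460}{43}$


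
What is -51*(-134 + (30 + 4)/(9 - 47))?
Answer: 130713/19 ≈ 6879.6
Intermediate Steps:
-51*(-134 + (30 + 4)/(9 - 47)) = -51*(-134 + 34/(-38)) = -51*(-134 + 34*(-1/38)) = -51*(-134 - 17/19) = -51*(-2563/19) = 130713/19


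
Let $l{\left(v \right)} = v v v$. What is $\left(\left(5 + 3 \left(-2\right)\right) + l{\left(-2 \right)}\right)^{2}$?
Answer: $81$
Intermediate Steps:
$l{\left(v \right)} = v^{3}$ ($l{\left(v \right)} = v^{2} v = v^{3}$)
$\left(\left(5 + 3 \left(-2\right)\right) + l{\left(-2 \right)}\right)^{2} = \left(\left(5 + 3 \left(-2\right)\right) + \left(-2\right)^{3}\right)^{2} = \left(\left(5 - 6\right) - 8\right)^{2} = \left(-1 - 8\right)^{2} = \left(-9\right)^{2} = 81$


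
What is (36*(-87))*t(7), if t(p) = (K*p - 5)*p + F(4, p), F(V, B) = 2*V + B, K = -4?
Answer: 676512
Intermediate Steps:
F(V, B) = B + 2*V
t(p) = 8 + p + p*(-5 - 4*p) (t(p) = (-4*p - 5)*p + (p + 2*4) = (-5 - 4*p)*p + (p + 8) = p*(-5 - 4*p) + (8 + p) = 8 + p + p*(-5 - 4*p))
(36*(-87))*t(7) = (36*(-87))*(8 - 4*7 - 4*7²) = -3132*(8 - 28 - 4*49) = -3132*(8 - 28 - 196) = -3132*(-216) = 676512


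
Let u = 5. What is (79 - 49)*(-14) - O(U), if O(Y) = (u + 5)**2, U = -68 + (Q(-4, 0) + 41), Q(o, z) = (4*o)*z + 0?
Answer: -520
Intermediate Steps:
Q(o, z) = 4*o*z (Q(o, z) = 4*o*z + 0 = 4*o*z)
U = -27 (U = -68 + (4*(-4)*0 + 41) = -68 + (0 + 41) = -68 + 41 = -27)
O(Y) = 100 (O(Y) = (5 + 5)**2 = 10**2 = 100)
(79 - 49)*(-14) - O(U) = (79 - 49)*(-14) - 1*100 = 30*(-14) - 100 = -420 - 100 = -520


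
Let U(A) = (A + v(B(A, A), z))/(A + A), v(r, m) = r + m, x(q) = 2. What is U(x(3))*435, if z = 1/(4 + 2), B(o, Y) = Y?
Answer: 3625/8 ≈ 453.13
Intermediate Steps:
z = ⅙ (z = 1/6 = ⅙ ≈ 0.16667)
v(r, m) = m + r
U(A) = (⅙ + 2*A)/(2*A) (U(A) = (A + (⅙ + A))/(A + A) = (⅙ + 2*A)/((2*A)) = (⅙ + 2*A)*(1/(2*A)) = (⅙ + 2*A)/(2*A))
U(x(3))*435 = ((1/12 + 2)/2)*435 = ((½)*(25/12))*435 = (25/24)*435 = 3625/8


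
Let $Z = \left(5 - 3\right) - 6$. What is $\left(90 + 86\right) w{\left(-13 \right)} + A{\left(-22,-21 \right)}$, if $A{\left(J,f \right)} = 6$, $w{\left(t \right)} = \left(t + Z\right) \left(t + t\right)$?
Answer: $77798$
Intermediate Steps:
$Z = -4$ ($Z = 2 - 6 = -4$)
$w{\left(t \right)} = 2 t \left(-4 + t\right)$ ($w{\left(t \right)} = \left(t - 4\right) \left(t + t\right) = \left(-4 + t\right) 2 t = 2 t \left(-4 + t\right)$)
$\left(90 + 86\right) w{\left(-13 \right)} + A{\left(-22,-21 \right)} = \left(90 + 86\right) 2 \left(-13\right) \left(-4 - 13\right) + 6 = 176 \cdot 2 \left(-13\right) \left(-17\right) + 6 = 176 \cdot 442 + 6 = 77792 + 6 = 77798$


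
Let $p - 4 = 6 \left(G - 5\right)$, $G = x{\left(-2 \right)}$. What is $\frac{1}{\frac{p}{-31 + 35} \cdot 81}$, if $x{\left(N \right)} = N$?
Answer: $- \frac{2}{1539} \approx -0.0012995$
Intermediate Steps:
$G = -2$
$p = -38$ ($p = 4 + 6 \left(-2 - 5\right) = 4 + 6 \left(-7\right) = 4 - 42 = -38$)
$\frac{1}{\frac{p}{-31 + 35} \cdot 81} = \frac{1}{\frac{1}{-31 + 35} \left(-38\right) 81} = \frac{1}{\frac{1}{4} \left(-38\right) 81} = \frac{1}{\left(- \frac{19}{2}\right) 81} = \frac{1}{- \frac{1539}{2}} = - \frac{2}{1539}$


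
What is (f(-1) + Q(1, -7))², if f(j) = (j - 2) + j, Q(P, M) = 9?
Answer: 25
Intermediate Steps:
f(j) = -2 + 2*j (f(j) = (-2 + j) + j = -2 + 2*j)
(f(-1) + Q(1, -7))² = ((-2 + 2*(-1)) + 9)² = ((-2 - 2) + 9)² = (-4 + 9)² = 5² = 25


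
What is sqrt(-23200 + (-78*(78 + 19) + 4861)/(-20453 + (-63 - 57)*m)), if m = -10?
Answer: 3*I*sqrt(955519747715)/19253 ≈ 152.31*I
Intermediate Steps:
sqrt(-23200 + (-78*(78 + 19) + 4861)/(-20453 + (-63 - 57)*m)) = sqrt(-23200 + (-78*(78 + 19) + 4861)/(-20453 + (-63 - 57)*(-10))) = sqrt(-23200 + (-78*97 + 4861)/(-20453 - 120*(-10))) = sqrt(-23200 + (-7566 + 4861)/(-20453 + 1200)) = sqrt(-23200 - 2705/(-19253)) = sqrt(-23200 - 2705*(-1/19253)) = sqrt(-23200 + 2705/19253) = sqrt(-446666895/19253) = 3*I*sqrt(955519747715)/19253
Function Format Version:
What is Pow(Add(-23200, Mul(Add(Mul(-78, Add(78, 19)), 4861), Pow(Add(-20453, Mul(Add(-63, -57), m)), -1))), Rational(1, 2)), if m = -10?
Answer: Mul(Rational(3, 19253), I, Pow(955519747715, Rational(1, 2))) ≈ Mul(152.31, I)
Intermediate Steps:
Pow(Add(-23200, Mul(Add(Mul(-78, Add(78, 19)), 4861), Pow(Add(-20453, Mul(Add(-63, -57), m)), -1))), Rational(1, 2)) = Pow(Add(-23200, Mul(Add(Mul(-78, Add(78, 19)), 4861), Pow(Add(-20453, Mul(Add(-63, -57), -10)), -1))), Rational(1, 2)) = Pow(Add(-23200, Mul(Add(Mul(-78, 97), 4861), Pow(Add(-20453, Mul(-120, -10)), -1))), Rational(1, 2)) = Pow(Add(-23200, Mul(Add(-7566, 4861), Pow(Add(-20453, 1200), -1))), Rational(1, 2)) = Pow(Add(-23200, Mul(-2705, Pow(-19253, -1))), Rational(1, 2)) = Pow(Add(-23200, Mul(-2705, Rational(-1, 19253))), Rational(1, 2)) = Pow(Add(-23200, Rational(2705, 19253)), Rational(1, 2)) = Pow(Rational(-446666895, 19253), Rational(1, 2)) = Mul(Rational(3, 19253), I, Pow(955519747715, Rational(1, 2)))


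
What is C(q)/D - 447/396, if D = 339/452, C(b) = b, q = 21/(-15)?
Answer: -659/220 ≈ -2.9955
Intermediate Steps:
q = -7/5 (q = 21*(-1/15) = -7/5 ≈ -1.4000)
D = ¾ (D = 339*(1/452) = ¾ ≈ 0.75000)
C(q)/D - 447/396 = -7/(5*¾) - 447/396 = -7/5*4/3 - 447*1/396 = -28/15 - 149/132 = -659/220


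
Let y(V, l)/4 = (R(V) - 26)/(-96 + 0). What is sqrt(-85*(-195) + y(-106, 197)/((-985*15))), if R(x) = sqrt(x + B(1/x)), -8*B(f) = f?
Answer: sqrt(26019576209978416 + 20882*I*sqrt(4764011))/1252920 ≈ 128.74 + 1.1276e-7*I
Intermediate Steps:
B(f) = -f/8
R(x) = sqrt(x - 1/(8*x))
y(V, l) = 13/12 - sqrt(-2/V + 16*V)/96 (y(V, l) = 4*((sqrt(-2/V + 16*V)/4 - 26)/(-96 + 0)) = 4*((-26 + sqrt(-2/V + 16*V)/4)/(-96)) = 4*((-26 + sqrt(-2/V + 16*V)/4)*(-1/96)) = 4*(13/48 - sqrt(-2/V + 16*V)/384) = 13/12 - sqrt(-2/V + 16*V)/96)
sqrt(-85*(-195) + y(-106, 197)/((-985*15))) = sqrt(-85*(-195) + (13/12 - sqrt(2)*sqrt((-1 + 8*(-106)**2)/(-106))/96)/((-985*15))) = sqrt(16575 + (13/12 - sqrt(2)*sqrt(-(-1 + 8*11236)/106)/96)/(-14775)) = sqrt(16575 + (13/12 - sqrt(2)*sqrt(-(-1 + 89888)/106)/96)*(-1/14775)) = sqrt(16575 + (13/12 - sqrt(2)*sqrt(-1/106*89887)/96)*(-1/14775)) = sqrt(16575 + (13/12 - sqrt(2)*sqrt(-89887/106)/96)*(-1/14775)) = sqrt(16575 + (13/12 - sqrt(2)*I*sqrt(9528022)/106/96)*(-1/14775)) = sqrt(16575 + (13/12 - I*sqrt(4764011)/5088)*(-1/14775)) = sqrt(16575 + (-13/177300 + I*sqrt(4764011)/75175200)) = sqrt(2938747487/177300 + I*sqrt(4764011)/75175200)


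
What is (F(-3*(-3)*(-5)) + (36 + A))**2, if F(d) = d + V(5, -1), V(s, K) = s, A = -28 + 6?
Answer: 676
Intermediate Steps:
A = -22
F(d) = 5 + d (F(d) = d + 5 = 5 + d)
(F(-3*(-3)*(-5)) + (36 + A))**2 = ((5 - 3*(-3)*(-5)) + (36 - 22))**2 = ((5 + 9*(-5)) + 14)**2 = ((5 - 45) + 14)**2 = (-40 + 14)**2 = (-26)**2 = 676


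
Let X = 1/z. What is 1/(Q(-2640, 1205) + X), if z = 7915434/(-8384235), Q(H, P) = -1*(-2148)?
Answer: 2638478/5664655999 ≈ 0.00046578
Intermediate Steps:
Q(H, P) = 2148
z = -2638478/2794745 (z = 7915434*(-1/8384235) = -2638478/2794745 ≈ -0.94409)
X = -2794745/2638478 (X = 1/(-2638478/2794745) = -2794745/2638478 ≈ -1.0592)
1/(Q(-2640, 1205) + X) = 1/(2148 - 2794745/2638478) = 1/(5664655999/2638478) = 2638478/5664655999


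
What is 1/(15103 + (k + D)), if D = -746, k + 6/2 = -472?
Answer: 1/13882 ≈ 7.2036e-5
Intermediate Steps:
k = -475 (k = -3 - 472 = -475)
1/(15103 + (k + D)) = 1/(15103 + (-475 - 746)) = 1/(15103 - 1221) = 1/13882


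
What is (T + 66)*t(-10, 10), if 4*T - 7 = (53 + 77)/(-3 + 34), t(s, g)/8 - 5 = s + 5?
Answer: 0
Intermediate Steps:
t(s, g) = 80 + 8*s (t(s, g) = 40 + 8*(s + 5) = 40 + 8*(5 + s) = 40 + (40 + 8*s) = 80 + 8*s)
T = 347/124 (T = 7/4 + ((53 + 77)/(-3 + 34))/4 = 7/4 + (130/31)/4 = 7/4 + (130*(1/31))/4 = 7/4 + (1/4)*(130/31) = 7/4 + 65/62 = 347/124 ≈ 2.7984)
(T + 66)*t(-10, 10) = (347/124 + 66)*(80 + 8*(-10)) = 8531*(80 - 80)/124 = (8531/124)*0 = 0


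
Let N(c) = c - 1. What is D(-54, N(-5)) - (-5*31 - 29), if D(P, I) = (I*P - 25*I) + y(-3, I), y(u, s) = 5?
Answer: 663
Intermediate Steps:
N(c) = -1 + c
D(P, I) = 5 - 25*I + I*P (D(P, I) = (I*P - 25*I) + 5 = (-25*I + I*P) + 5 = 5 - 25*I + I*P)
D(-54, N(-5)) - (-5*31 - 29) = (5 - 25*(-1 - 5) + (-1 - 5)*(-54)) - (-5*31 - 29) = (5 - 25*(-6) - 6*(-54)) - (-155 - 29) = (5 + 150 + 324) - 1*(-184) = 479 + 184 = 663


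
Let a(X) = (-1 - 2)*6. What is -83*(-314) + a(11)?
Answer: 26044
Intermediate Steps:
a(X) = -18 (a(X) = -3*6 = -18)
-83*(-314) + a(11) = -83*(-314) - 18 = 26062 - 18 = 26044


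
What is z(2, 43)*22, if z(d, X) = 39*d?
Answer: 1716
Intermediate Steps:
z(2, 43)*22 = (39*2)*22 = 78*22 = 1716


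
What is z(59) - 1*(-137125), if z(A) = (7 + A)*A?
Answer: 141019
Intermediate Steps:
z(A) = A*(7 + A)
z(59) - 1*(-137125) = 59*(7 + 59) - 1*(-137125) = 59*66 + 137125 = 3894 + 137125 = 141019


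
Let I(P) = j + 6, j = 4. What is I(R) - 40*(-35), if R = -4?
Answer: 1410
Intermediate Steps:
I(P) = 10 (I(P) = 4 + 6 = 10)
I(R) - 40*(-35) = 10 - 40*(-35) = 10 + 1400 = 1410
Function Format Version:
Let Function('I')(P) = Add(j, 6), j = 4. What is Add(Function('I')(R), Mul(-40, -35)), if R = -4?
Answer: 1410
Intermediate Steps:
Function('I')(P) = 10 (Function('I')(P) = Add(4, 6) = 10)
Add(Function('I')(R), Mul(-40, -35)) = Add(10, Mul(-40, -35)) = Add(10, 1400) = 1410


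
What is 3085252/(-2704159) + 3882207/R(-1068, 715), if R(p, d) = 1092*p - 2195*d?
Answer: -18938370275525/7397716397279 ≈ -2.5600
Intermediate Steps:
R(p, d) = -2195*d + 1092*p
3085252/(-2704159) + 3882207/R(-1068, 715) = 3085252/(-2704159) + 3882207/(-2195*715 + 1092*(-1068)) = 3085252*(-1/2704159) + 3882207/(-1569425 - 1166256) = -3085252/2704159 + 3882207/(-2735681) = -3085252/2704159 + 3882207*(-1/2735681) = -3085252/2704159 - 3882207/2735681 = -18938370275525/7397716397279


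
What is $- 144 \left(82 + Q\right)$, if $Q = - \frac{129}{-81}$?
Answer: $- \frac{36112}{3} \approx -12037.0$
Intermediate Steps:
$Q = \frac{43}{27}$ ($Q = \left(-129\right) \left(- \frac{1}{81}\right) = \frac{43}{27} \approx 1.5926$)
$- 144 \left(82 + Q\right) = - 144 \left(82 + \frac{43}{27}\right) = \left(-144\right) \frac{2257}{27} = - \frac{36112}{3}$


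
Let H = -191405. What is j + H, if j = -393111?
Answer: -584516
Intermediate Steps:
j + H = -393111 - 191405 = -584516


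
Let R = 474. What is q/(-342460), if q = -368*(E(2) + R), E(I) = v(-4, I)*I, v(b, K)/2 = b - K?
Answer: 8280/17123 ≈ 0.48356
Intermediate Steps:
v(b, K) = -2*K + 2*b (v(b, K) = 2*(b - K) = -2*K + 2*b)
E(I) = I*(-8 - 2*I) (E(I) = (-2*I + 2*(-4))*I = (-2*I - 8)*I = (-8 - 2*I)*I = I*(-8 - 2*I))
q = -165600 (q = -368*(-2*2*(4 + 2) + 474) = -368*(-2*2*6 + 474) = -368*(-24 + 474) = -368*450 = -165600)
q/(-342460) = -165600/(-342460) = -165600*(-1/342460) = 8280/17123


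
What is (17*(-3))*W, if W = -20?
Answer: 1020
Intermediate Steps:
(17*(-3))*W = (17*(-3))*(-20) = -51*(-20) = 1020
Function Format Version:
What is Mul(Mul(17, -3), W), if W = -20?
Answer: 1020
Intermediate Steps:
Mul(Mul(17, -3), W) = Mul(Mul(17, -3), -20) = Mul(-51, -20) = 1020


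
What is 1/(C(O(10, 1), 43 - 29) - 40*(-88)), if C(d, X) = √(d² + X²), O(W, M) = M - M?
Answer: 1/3534 ≈ 0.00028297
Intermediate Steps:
O(W, M) = 0
C(d, X) = √(X² + d²)
1/(C(O(10, 1), 43 - 29) - 40*(-88)) = 1/(√((43 - 29)² + 0²) - 40*(-88)) = 1/(√(14² + 0) + 3520) = 1/(√(196 + 0) + 3520) = 1/(√196 + 3520) = 1/(14 + 3520) = 1/3534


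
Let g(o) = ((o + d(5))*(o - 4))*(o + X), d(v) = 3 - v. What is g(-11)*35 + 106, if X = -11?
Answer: -150044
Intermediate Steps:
g(o) = (-11 + o)*(-4 + o)*(-2 + o) (g(o) = ((o + (3 - 1*5))*(o - 4))*(o - 11) = ((o + (3 - 5))*(-4 + o))*(-11 + o) = ((o - 2)*(-4 + o))*(-11 + o) = ((-2 + o)*(-4 + o))*(-11 + o) = ((-4 + o)*(-2 + o))*(-11 + o) = (-11 + o)*(-4 + o)*(-2 + o))
g(-11)*35 + 106 = (-88 + (-11)³ - 17*(-11)² + 74*(-11))*35 + 106 = (-88 - 1331 - 17*121 - 814)*35 + 106 = (-88 - 1331 - 2057 - 814)*35 + 106 = -4290*35 + 106 = -150150 + 106 = -150044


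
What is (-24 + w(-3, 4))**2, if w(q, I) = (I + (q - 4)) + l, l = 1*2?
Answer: 625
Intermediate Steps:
l = 2
w(q, I) = -2 + I + q (w(q, I) = (I + (q - 4)) + 2 = (I + (-4 + q)) + 2 = (-4 + I + q) + 2 = -2 + I + q)
(-24 + w(-3, 4))**2 = (-24 + (-2 + 4 - 3))**2 = (-24 - 1)**2 = (-25)**2 = 625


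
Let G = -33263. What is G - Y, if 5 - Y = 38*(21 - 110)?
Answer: -36650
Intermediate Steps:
Y = 3387 (Y = 5 - 38*(21 - 110) = 5 - 38*(-89) = 5 - 1*(-3382) = 5 + 3382 = 3387)
G - Y = -33263 - 1*3387 = -33263 - 3387 = -36650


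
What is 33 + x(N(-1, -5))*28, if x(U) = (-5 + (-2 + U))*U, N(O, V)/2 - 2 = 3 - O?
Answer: 1713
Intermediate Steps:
N(O, V) = 10 - 2*O (N(O, V) = 4 + 2*(3 - O) = 4 + (6 - 2*O) = 10 - 2*O)
x(U) = U*(-7 + U) (x(U) = (-7 + U)*U = U*(-7 + U))
33 + x(N(-1, -5))*28 = 33 + ((10 - 2*(-1))*(-7 + (10 - 2*(-1))))*28 = 33 + ((10 + 2)*(-7 + (10 + 2)))*28 = 33 + (12*(-7 + 12))*28 = 33 + (12*5)*28 = 33 + 60*28 = 33 + 1680 = 1713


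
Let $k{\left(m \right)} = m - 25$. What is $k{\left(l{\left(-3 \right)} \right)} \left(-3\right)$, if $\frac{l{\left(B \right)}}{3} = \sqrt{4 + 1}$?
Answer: $75 - 9 \sqrt{5} \approx 54.875$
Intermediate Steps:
$l{\left(B \right)} = 3 \sqrt{5}$ ($l{\left(B \right)} = 3 \sqrt{4 + 1} = 3 \sqrt{5}$)
$k{\left(m \right)} = -25 + m$
$k{\left(l{\left(-3 \right)} \right)} \left(-3\right) = \left(-25 + 3 \sqrt{5}\right) \left(-3\right) = 75 - 9 \sqrt{5}$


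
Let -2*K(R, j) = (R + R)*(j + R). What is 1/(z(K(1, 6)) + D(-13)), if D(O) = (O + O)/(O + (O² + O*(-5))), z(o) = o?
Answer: -17/121 ≈ -0.14050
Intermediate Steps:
K(R, j) = -R*(R + j) (K(R, j) = -(R + R)*(j + R)/2 = -2*R*(R + j)/2 = -R*(R + j))
D(O) = 2*O/(O² - 4*O) (D(O) = (2*O)/(O + (O² - 5*O)) = (2*O)/(O² - 4*O) = 2*O/(O² - 4*O))
1/(z(K(1, 6)) + D(-13)) = 1/(-1*1*(1 + 6) + 2/(-4 - 13)) = 1/(-1*1*7 + 2/(-17)) = 1/(-7 + 2*(-1/17)) = 1/(-7 - 2/17) = 1/(-121/17) = -17/121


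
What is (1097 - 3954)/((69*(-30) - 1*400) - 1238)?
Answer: 2857/3708 ≈ 0.77050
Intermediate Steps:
(1097 - 3954)/((69*(-30) - 1*400) - 1238) = -2857/((-2070 - 400) - 1238) = -2857/(-2470 - 1238) = -2857/(-3708) = -2857*(-1/3708) = 2857/3708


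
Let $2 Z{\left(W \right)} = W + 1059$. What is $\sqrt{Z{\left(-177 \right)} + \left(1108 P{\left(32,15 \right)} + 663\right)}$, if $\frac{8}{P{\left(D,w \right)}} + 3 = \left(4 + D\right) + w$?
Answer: $\frac{\sqrt{11598}}{3} \approx 35.898$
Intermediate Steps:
$Z{\left(W \right)} = \frac{1059}{2} + \frac{W}{2}$ ($Z{\left(W \right)} = \frac{W + 1059}{2} = \frac{1059 + W}{2} = \frac{1059}{2} + \frac{W}{2}$)
$P{\left(D,w \right)} = \frac{8}{1 + D + w}$ ($P{\left(D,w \right)} = \frac{8}{-3 + \left(\left(4 + D\right) + w\right)} = \frac{8}{-3 + \left(4 + D + w\right)} = \frac{8}{1 + D + w}$)
$\sqrt{Z{\left(-177 \right)} + \left(1108 P{\left(32,15 \right)} + 663\right)} = \sqrt{\left(\frac{1059}{2} + \frac{1}{2} \left(-177\right)\right) + \left(1108 \frac{8}{1 + 32 + 15} + 663\right)} = \sqrt{\left(\frac{1059}{2} - \frac{177}{2}\right) + \left(1108 \cdot \frac{8}{48} + 663\right)} = \sqrt{441 + \left(1108 \cdot 8 \cdot \frac{1}{48} + 663\right)} = \sqrt{441 + \left(1108 \cdot \frac{1}{6} + 663\right)} = \sqrt{441 + \left(\frac{554}{3} + 663\right)} = \sqrt{441 + \frac{2543}{3}} = \sqrt{\frac{3866}{3}} = \frac{\sqrt{11598}}{3}$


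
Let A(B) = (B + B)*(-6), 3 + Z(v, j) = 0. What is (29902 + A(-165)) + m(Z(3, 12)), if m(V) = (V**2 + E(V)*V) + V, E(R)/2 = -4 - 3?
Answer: 31930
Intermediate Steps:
Z(v, j) = -3 (Z(v, j) = -3 + 0 = -3)
A(B) = -12*B (A(B) = (2*B)*(-6) = -12*B)
E(R) = -14 (E(R) = 2*(-4 - 3) = 2*(-7) = -14)
m(V) = V**2 - 13*V (m(V) = (V**2 - 14*V) + V = V**2 - 13*V)
(29902 + A(-165)) + m(Z(3, 12)) = (29902 - 12*(-165)) - 3*(-13 - 3) = (29902 + 1980) - 3*(-16) = 31882 + 48 = 31930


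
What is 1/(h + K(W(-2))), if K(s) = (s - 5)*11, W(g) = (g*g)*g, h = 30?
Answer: -1/113 ≈ -0.0088496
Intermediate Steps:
W(g) = g**3 (W(g) = g**2*g = g**3)
K(s) = -55 + 11*s (K(s) = (-5 + s)*11 = -55 + 11*s)
1/(h + K(W(-2))) = 1/(30 + (-55 + 11*(-2)**3)) = 1/(30 + (-55 + 11*(-8))) = 1/(30 + (-55 - 88)) = 1/(30 - 143) = 1/(-113) = -1/113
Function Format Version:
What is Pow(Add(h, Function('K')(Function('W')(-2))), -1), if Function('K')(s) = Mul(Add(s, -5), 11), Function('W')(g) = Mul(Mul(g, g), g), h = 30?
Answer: Rational(-1, 113) ≈ -0.0088496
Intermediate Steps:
Function('W')(g) = Pow(g, 3) (Function('W')(g) = Mul(Pow(g, 2), g) = Pow(g, 3))
Function('K')(s) = Add(-55, Mul(11, s)) (Function('K')(s) = Mul(Add(-5, s), 11) = Add(-55, Mul(11, s)))
Pow(Add(h, Function('K')(Function('W')(-2))), -1) = Pow(Add(30, Add(-55, Mul(11, Pow(-2, 3)))), -1) = Pow(Add(30, Add(-55, Mul(11, -8))), -1) = Pow(Add(30, Add(-55, -88)), -1) = Pow(Add(30, -143), -1) = Pow(-113, -1) = Rational(-1, 113)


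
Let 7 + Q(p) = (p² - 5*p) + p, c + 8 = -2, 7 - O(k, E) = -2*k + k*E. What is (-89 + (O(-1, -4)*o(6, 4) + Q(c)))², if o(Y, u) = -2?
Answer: 1764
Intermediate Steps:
O(k, E) = 7 + 2*k - E*k (O(k, E) = 7 - (-2*k + k*E) = 7 - (-2*k + E*k) = 7 + (2*k - E*k) = 7 + 2*k - E*k)
c = -10 (c = -8 - 2 = -10)
Q(p) = -7 + p² - 4*p (Q(p) = -7 + ((p² - 5*p) + p) = -7 + (p² - 4*p) = -7 + p² - 4*p)
(-89 + (O(-1, -4)*o(6, 4) + Q(c)))² = (-89 + ((7 + 2*(-1) - 1*(-4)*(-1))*(-2) + (-7 + (-10)² - 4*(-10))))² = (-89 + ((7 - 2 - 4)*(-2) + (-7 + 100 + 40)))² = (-89 + (1*(-2) + 133))² = (-89 + (-2 + 133))² = (-89 + 131)² = 42² = 1764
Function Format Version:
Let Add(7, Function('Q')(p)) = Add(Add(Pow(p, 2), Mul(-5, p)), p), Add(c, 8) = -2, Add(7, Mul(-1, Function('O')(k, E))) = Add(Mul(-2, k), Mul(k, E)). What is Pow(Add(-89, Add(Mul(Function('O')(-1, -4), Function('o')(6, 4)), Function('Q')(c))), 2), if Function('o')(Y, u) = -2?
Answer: 1764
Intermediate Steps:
Function('O')(k, E) = Add(7, Mul(2, k), Mul(-1, E, k)) (Function('O')(k, E) = Add(7, Mul(-1, Add(Mul(-2, k), Mul(k, E)))) = Add(7, Mul(-1, Add(Mul(-2, k), Mul(E, k)))) = Add(7, Add(Mul(2, k), Mul(-1, E, k))) = Add(7, Mul(2, k), Mul(-1, E, k)))
c = -10 (c = Add(-8, -2) = -10)
Function('Q')(p) = Add(-7, Pow(p, 2), Mul(-4, p)) (Function('Q')(p) = Add(-7, Add(Add(Pow(p, 2), Mul(-5, p)), p)) = Add(-7, Add(Pow(p, 2), Mul(-4, p))) = Add(-7, Pow(p, 2), Mul(-4, p)))
Pow(Add(-89, Add(Mul(Function('O')(-1, -4), Function('o')(6, 4)), Function('Q')(c))), 2) = Pow(Add(-89, Add(Mul(Add(7, Mul(2, -1), Mul(-1, -4, -1)), -2), Add(-7, Pow(-10, 2), Mul(-4, -10)))), 2) = Pow(Add(-89, Add(Mul(Add(7, -2, -4), -2), Add(-7, 100, 40))), 2) = Pow(Add(-89, Add(Mul(1, -2), 133)), 2) = Pow(Add(-89, Add(-2, 133)), 2) = Pow(Add(-89, 131), 2) = Pow(42, 2) = 1764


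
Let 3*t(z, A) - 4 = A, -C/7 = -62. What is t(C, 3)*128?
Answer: 896/3 ≈ 298.67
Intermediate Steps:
C = 434 (C = -7*(-62) = 434)
t(z, A) = 4/3 + A/3
t(C, 3)*128 = (4/3 + (⅓)*3)*128 = (4/3 + 1)*128 = (7/3)*128 = 896/3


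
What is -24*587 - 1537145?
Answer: -1551233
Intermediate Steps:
-24*587 - 1537145 = -14088 - 1537145 = -1551233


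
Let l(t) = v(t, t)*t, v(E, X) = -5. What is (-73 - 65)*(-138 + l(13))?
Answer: 28014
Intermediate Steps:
l(t) = -5*t
(-73 - 65)*(-138 + l(13)) = (-73 - 65)*(-138 - 5*13) = -138*(-138 - 65) = -138*(-203) = 28014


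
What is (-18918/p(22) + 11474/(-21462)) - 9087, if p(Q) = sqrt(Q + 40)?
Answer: -97518334/10731 - 9459*sqrt(62)/31 ≈ -11490.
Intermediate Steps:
p(Q) = sqrt(40 + Q)
(-18918/p(22) + 11474/(-21462)) - 9087 = (-18918/sqrt(40 + 22) + 11474/(-21462)) - 9087 = (-18918*sqrt(62)/62 + 11474*(-1/21462)) - 9087 = (-9459*sqrt(62)/31 - 5737/10731) - 9087 = (-5737/10731 - 9459*sqrt(62)/31) - 9087 = -97518334/10731 - 9459*sqrt(62)/31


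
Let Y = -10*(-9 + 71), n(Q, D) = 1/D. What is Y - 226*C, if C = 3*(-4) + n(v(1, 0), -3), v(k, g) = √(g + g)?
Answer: 6502/3 ≈ 2167.3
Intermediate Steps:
v(k, g) = √2*√g (v(k, g) = √(2*g) = √2*√g)
Y = -620 (Y = -10*62 = -620)
C = -37/3 (C = 3*(-4) + 1/(-3) = -12 - ⅓ = -37/3 ≈ -12.333)
Y - 226*C = -620 - 226*(-37/3) = -620 + 8362/3 = 6502/3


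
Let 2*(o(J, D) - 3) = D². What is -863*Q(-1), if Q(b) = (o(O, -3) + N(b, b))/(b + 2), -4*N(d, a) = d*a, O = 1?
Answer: -25027/4 ≈ -6256.8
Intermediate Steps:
o(J, D) = 3 + D²/2
N(d, a) = -a*d/4 (N(d, a) = -d*a/4 = -a*d/4)
Q(b) = (15/2 - b²/4)/(2 + b) (Q(b) = ((3 + (½)*(-3)²) - b*b/4)/(b + 2) = ((3 + (½)*9) - b²/4)/(2 + b) = ((3 + 9/2) - b²/4)/(2 + b) = (15/2 - b²/4)/(2 + b))
-863*Q(-1) = -863*(30 - 1*(-1)²)/(4*(2 - 1)) = -863*(30 - 1*1)/(4*1) = -863*(30 - 1)/4 = -863*29/4 = -25027/4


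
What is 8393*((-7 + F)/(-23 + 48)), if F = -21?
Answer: -235004/25 ≈ -9400.2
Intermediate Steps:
8393*((-7 + F)/(-23 + 48)) = 8393*((-7 - 21)/(-23 + 48)) = 8393*(-28/25) = -235004/25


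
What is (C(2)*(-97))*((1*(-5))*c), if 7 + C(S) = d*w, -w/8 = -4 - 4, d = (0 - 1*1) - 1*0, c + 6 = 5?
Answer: 34435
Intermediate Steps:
c = -1 (c = -6 + 5 = -1)
d = -1 (d = (0 - 1) + 0 = -1 + 0 = -1)
w = 64 (w = -8*(-4 - 4) = -8*(-8) = 64)
C(S) = -71 (C(S) = -7 - 1*64 = -7 - 64 = -71)
(C(2)*(-97))*((1*(-5))*c) = (-71*(-97))*((1*(-5))*(-1)) = 6887*(-5*(-1)) = 6887*5 = 34435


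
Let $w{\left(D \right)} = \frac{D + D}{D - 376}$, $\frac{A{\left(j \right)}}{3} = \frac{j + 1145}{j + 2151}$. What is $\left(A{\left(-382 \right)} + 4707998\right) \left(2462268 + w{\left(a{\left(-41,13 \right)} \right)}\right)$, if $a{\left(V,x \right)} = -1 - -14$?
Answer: $\frac{256689531563322302}{22143} \approx 1.1592 \cdot 10^{13}$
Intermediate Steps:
$A{\left(j \right)} = \frac{3 \left(1145 + j\right)}{2151 + j}$ ($A{\left(j \right)} = 3 \frac{j + 1145}{j + 2151} = 3 \frac{1145 + j}{2151 + j} = \frac{3 \left(1145 + j\right)}{2151 + j}$)
$a{\left(V,x \right)} = 13$ ($a{\left(V,x \right)} = -1 + 14 = 13$)
$w{\left(D \right)} = \frac{2 D}{-376 + D}$
$\left(A{\left(-382 \right)} + 4707998\right) \left(2462268 + w{\left(a{\left(-41,13 \right)} \right)}\right) = \left(\frac{3 \left(1145 - 382\right)}{2151 - 382} + 4707998\right) \left(2462268 + 2 \cdot 13 \frac{1}{-376 + 13}\right) = \left(3 \cdot \frac{1}{1769} \cdot 763 + 4707998\right) \left(2462268 + 2 \cdot 13 \frac{1}{-363}\right) = \left(3 \cdot \frac{1}{1769} \cdot 763 + 4707998\right) \left(2462268 + 2 \cdot 13 \left(- \frac{1}{363}\right)\right) = \left(\frac{2289}{1769} + 4707998\right) \left(2462268 - \frac{26}{363}\right) = \frac{8328450751}{1769} \cdot \frac{893803258}{363} = \frac{256689531563322302}{22143}$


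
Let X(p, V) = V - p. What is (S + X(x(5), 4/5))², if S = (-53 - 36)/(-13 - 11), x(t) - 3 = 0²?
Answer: 32761/14400 ≈ 2.2751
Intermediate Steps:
x(t) = 3 (x(t) = 3 + 0² = 3 + 0 = 3)
S = 89/24 (S = -89/(-24) = -89*(-1/24) = 89/24 ≈ 3.7083)
(S + X(x(5), 4/5))² = (89/24 + (4/5 - 1*3))² = (89/24 + (4*(⅕) - 3))² = (89/24 + (⅘ - 3))² = (89/24 - 11/5)² = (181/120)² = 32761/14400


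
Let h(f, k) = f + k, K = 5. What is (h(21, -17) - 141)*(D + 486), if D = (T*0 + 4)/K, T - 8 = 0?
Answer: -333458/5 ≈ -66692.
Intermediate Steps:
T = 8 (T = 8 + 0 = 8)
D = ⅘ (D = (8*0 + 4)/5 = (0 + 4)*(⅕) = 4*(⅕) = ⅘ ≈ 0.80000)
(h(21, -17) - 141)*(D + 486) = ((21 - 17) - 141)*(⅘ + 486) = (4 - 141)*(2434/5) = -137*2434/5 = -333458/5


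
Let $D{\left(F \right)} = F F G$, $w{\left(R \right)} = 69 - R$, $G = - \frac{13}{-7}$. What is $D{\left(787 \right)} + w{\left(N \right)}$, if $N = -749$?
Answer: $\frac{8057523}{7} \approx 1.1511 \cdot 10^{6}$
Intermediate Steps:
$G = \frac{13}{7}$ ($G = \left(-13\right) \left(- \frac{1}{7}\right) = \frac{13}{7} \approx 1.8571$)
$D{\left(F \right)} = \frac{13 F^{2}}{7}$ ($D{\left(F \right)} = F F \frac{13}{7} = F^{2} \cdot \frac{13}{7} = \frac{13 F^{2}}{7}$)
$D{\left(787 \right)} + w{\left(N \right)} = \frac{13 \cdot 787^{2}}{7} + \left(69 - -749\right) = \frac{13}{7} \cdot 619369 + \left(69 + 749\right) = \frac{8051797}{7} + 818 = \frac{8057523}{7}$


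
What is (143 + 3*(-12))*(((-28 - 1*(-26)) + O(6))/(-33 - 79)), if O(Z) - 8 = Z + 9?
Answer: -321/16 ≈ -20.063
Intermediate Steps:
O(Z) = 17 + Z (O(Z) = 8 + (Z + 9) = 8 + (9 + Z) = 17 + Z)
(143 + 3*(-12))*(((-28 - 1*(-26)) + O(6))/(-33 - 79)) = (143 + 3*(-12))*(((-28 - 1*(-26)) + (17 + 6))/(-33 - 79)) = (143 - 36)*(((-28 + 26) + 23)/(-112)) = 107*((-2 + 23)*(-1/112)) = 107*(21*(-1/112)) = 107*(-3/16) = -321/16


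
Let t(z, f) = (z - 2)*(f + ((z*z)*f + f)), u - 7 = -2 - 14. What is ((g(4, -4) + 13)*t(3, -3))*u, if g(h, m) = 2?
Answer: 4455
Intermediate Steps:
u = -9 (u = 7 + (-2 - 14) = 7 - 16 = -9)
t(z, f) = (-2 + z)*(2*f + f*z²) (t(z, f) = (-2 + z)*(f + (z²*f + f)) = (-2 + z)*(f + (f*z² + f)) = (-2 + z)*(f + (f + f*z²)) = (-2 + z)*(2*f + f*z²))
((g(4, -4) + 13)*t(3, -3))*u = ((2 + 13)*(-3*(-4 + 3³ - 2*3² + 2*3)))*(-9) = (15*(-3*(-4 + 27 - 2*9 + 6)))*(-9) = (15*(-3*(-4 + 27 - 18 + 6)))*(-9) = (15*(-3*11))*(-9) = (15*(-33))*(-9) = -495*(-9) = 4455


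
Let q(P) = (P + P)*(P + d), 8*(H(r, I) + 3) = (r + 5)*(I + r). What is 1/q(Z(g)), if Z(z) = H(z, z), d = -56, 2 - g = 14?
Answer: -1/1368 ≈ -0.00073099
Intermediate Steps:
g = -12 (g = 2 - 1*14 = 2 - 14 = -12)
H(r, I) = -3 + (5 + r)*(I + r)/8 (H(r, I) = -3 + ((r + 5)*(I + r))/8 = -3 + ((5 + r)*(I + r))/8 = -3 + (5 + r)*(I + r)/8)
Z(z) = -3 + z²/4 + 5*z/4 (Z(z) = -3 + z²/8 + 5*z/8 + 5*z/8 + z*z/8 = -3 + z²/8 + 5*z/8 + 5*z/8 + z²/8 = -3 + z²/4 + 5*z/4)
q(P) = 2*P*(-56 + P) (q(P) = (P + P)*(P - 56) = (2*P)*(-56 + P) = 2*P*(-56 + P))
1/q(Z(g)) = 1/(2*(-3 + (¼)*(-12)² + (5/4)*(-12))*(-56 + (-3 + (¼)*(-12)² + (5/4)*(-12)))) = 1/(2*(-3 + (¼)*144 - 15)*(-56 + (-3 + (¼)*144 - 15))) = 1/(2*(-3 + 36 - 15)*(-56 + (-3 + 36 - 15))) = 1/(2*18*(-56 + 18)) = 1/(2*18*(-38)) = 1/(-1368) = -1/1368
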